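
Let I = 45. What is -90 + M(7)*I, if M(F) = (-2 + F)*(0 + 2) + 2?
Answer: 450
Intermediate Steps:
M(F) = -2 + 2*F (M(F) = (-2 + F)*2 + 2 = (-4 + 2*F) + 2 = -2 + 2*F)
-90 + M(7)*I = -90 + (-2 + 2*7)*45 = -90 + (-2 + 14)*45 = -90 + 12*45 = -90 + 540 = 450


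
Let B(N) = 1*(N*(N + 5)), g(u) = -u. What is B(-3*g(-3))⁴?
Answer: 1679616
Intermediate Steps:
B(N) = N*(5 + N) (B(N) = 1*(N*(5 + N)) = N*(5 + N))
B(-3*g(-3))⁴ = ((-(-3)*(-3))*(5 - (-3)*(-3)))⁴ = ((-3*3)*(5 - 3*3))⁴ = (-9*(5 - 9))⁴ = (-9*(-4))⁴ = 36⁴ = 1679616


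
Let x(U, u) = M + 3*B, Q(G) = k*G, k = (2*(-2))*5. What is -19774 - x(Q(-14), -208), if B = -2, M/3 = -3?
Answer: -19759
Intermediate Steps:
M = -9 (M = 3*(-3) = -9)
k = -20 (k = -4*5 = -20)
Q(G) = -20*G
x(U, u) = -15 (x(U, u) = -9 + 3*(-2) = -9 - 6 = -15)
-19774 - x(Q(-14), -208) = -19774 - 1*(-15) = -19774 + 15 = -19759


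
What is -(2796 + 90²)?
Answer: -10896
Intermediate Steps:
-(2796 + 90²) = -(2796 + 8100) = -1*10896 = -10896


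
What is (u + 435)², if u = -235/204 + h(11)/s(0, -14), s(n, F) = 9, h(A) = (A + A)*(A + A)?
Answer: 89058674329/374544 ≈ 2.3778e+5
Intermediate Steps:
h(A) = 4*A² (h(A) = (2*A)*(2*A) = 4*A²)
u = 32207/612 (u = -235/204 + (4*11²)/9 = -235*1/204 + (4*121)*(⅑) = -235/204 + 484*(⅑) = -235/204 + 484/9 = 32207/612 ≈ 52.626)
(u + 435)² = (32207/612 + 435)² = (298427/612)² = 89058674329/374544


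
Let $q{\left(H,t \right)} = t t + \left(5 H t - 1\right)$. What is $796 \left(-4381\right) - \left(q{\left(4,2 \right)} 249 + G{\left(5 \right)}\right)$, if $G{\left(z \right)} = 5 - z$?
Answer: $-3497983$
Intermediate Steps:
$q{\left(H,t \right)} = -1 + t^{2} + 5 H t$ ($q{\left(H,t \right)} = t^{2} + \left(5 H t - 1\right) = t^{2} + \left(-1 + 5 H t\right) = -1 + t^{2} + 5 H t$)
$796 \left(-4381\right) - \left(q{\left(4,2 \right)} 249 + G{\left(5 \right)}\right) = 796 \left(-4381\right) - \left(\left(-1 + 2^{2} + 5 \cdot 4 \cdot 2\right) 249 + \left(5 - 5\right)\right) = -3487276 - \left(\left(-1 + 4 + 40\right) 249 + \left(5 - 5\right)\right) = -3487276 - \left(43 \cdot 249 + 0\right) = -3487276 - \left(10707 + 0\right) = -3487276 - 10707 = -3497983$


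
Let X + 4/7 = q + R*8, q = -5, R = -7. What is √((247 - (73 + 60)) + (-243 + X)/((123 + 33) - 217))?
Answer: √21695870/427 ≈ 10.908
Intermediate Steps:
X = -431/7 (X = -4/7 + (-5 - 7*8) = -4/7 + (-5 - 56) = -4/7 - 61 = -431/7 ≈ -61.571)
√((247 - (73 + 60)) + (-243 + X)/((123 + 33) - 217)) = √((247 - (73 + 60)) + (-243 - 431/7)/((123 + 33) - 217)) = √((247 - 1*133) - 2132/(7*(156 - 217))) = √((247 - 133) - 2132/7/(-61)) = √(114 - 2132/7*(-1/61)) = √(114 + 2132/427) = √(50810/427) = √21695870/427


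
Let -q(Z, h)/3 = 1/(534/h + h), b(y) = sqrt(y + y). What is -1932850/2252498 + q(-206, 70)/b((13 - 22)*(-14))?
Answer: -966425/1126249 - 5*sqrt(7)/5434 ≈ -0.86053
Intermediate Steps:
b(y) = sqrt(2)*sqrt(y) (b(y) = sqrt(2*y) = sqrt(2)*sqrt(y))
q(Z, h) = -3/(h + 534/h) (q(Z, h) = -3/(534/h + h) = -3/(h + 534/h))
-1932850/2252498 + q(-206, 70)/b((13 - 22)*(-14)) = -1932850/2252498 + (-3*70/(534 + 70**2))/((sqrt(2)*sqrt((13 - 22)*(-14)))) = -1932850*1/2252498 + (-3*70/(534 + 4900))/((sqrt(2)*sqrt(-9*(-14)))) = -966425/1126249 + (-3*70/5434)/((sqrt(2)*sqrt(126))) = -966425/1126249 + (-3*70*1/5434)/((sqrt(2)*(3*sqrt(14)))) = -966425/1126249 - 105*sqrt(7)/42/2717 = -966425/1126249 - 5*sqrt(7)/5434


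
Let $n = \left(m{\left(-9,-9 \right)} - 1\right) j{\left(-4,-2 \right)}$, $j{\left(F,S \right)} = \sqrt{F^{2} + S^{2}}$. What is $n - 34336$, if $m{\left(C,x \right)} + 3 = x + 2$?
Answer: $-34336 - 22 \sqrt{5} \approx -34385.0$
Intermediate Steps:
$m{\left(C,x \right)} = -1 + x$ ($m{\left(C,x \right)} = -3 + \left(x + 2\right) = -3 + \left(2 + x\right) = -1 + x$)
$n = - 22 \sqrt{5}$ ($n = \left(\left(-1 - 9\right) - 1\right) \sqrt{\left(-4\right)^{2} + \left(-2\right)^{2}} = \left(-10 - 1\right) \sqrt{16 + 4} = - 11 \sqrt{20} = - 11 \cdot 2 \sqrt{5} = - 22 \sqrt{5} \approx -49.193$)
$n - 34336 = - 22 \sqrt{5} - 34336 = -34336 - 22 \sqrt{5}$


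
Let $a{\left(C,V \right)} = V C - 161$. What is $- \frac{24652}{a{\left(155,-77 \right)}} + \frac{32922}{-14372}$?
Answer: $- \frac{2745373}{10865232} \approx -0.25268$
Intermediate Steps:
$a{\left(C,V \right)} = -161 + C V$ ($a{\left(C,V \right)} = C V - 161 = -161 + C V$)
$- \frac{24652}{a{\left(155,-77 \right)}} + \frac{32922}{-14372} = - \frac{24652}{-161 + 155 \left(-77\right)} + \frac{32922}{-14372} = - \frac{24652}{-161 - 11935} + 32922 \left(- \frac{1}{14372}\right) = - \frac{24652}{-12096} - \frac{16461}{7186} = \left(-24652\right) \left(- \frac{1}{12096}\right) - \frac{16461}{7186} = \frac{6163}{3024} - \frac{16461}{7186} = - \frac{2745373}{10865232}$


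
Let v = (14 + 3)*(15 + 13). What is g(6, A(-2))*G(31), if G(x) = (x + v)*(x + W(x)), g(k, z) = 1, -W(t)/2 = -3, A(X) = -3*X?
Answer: 18759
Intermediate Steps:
W(t) = 6 (W(t) = -2*(-3) = 6)
v = 476 (v = 17*28 = 476)
G(x) = (6 + x)*(476 + x) (G(x) = (x + 476)*(x + 6) = (476 + x)*(6 + x) = (6 + x)*(476 + x))
g(6, A(-2))*G(31) = 1*(2856 + 31**2 + 482*31) = 1*(2856 + 961 + 14942) = 1*18759 = 18759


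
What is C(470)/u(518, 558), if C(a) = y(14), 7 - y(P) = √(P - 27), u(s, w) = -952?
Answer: -1/136 + I*√13/952 ≈ -0.0073529 + 0.0037873*I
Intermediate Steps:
y(P) = 7 - √(-27 + P) (y(P) = 7 - √(P - 27) = 7 - √(-27 + P))
C(a) = 7 - I*√13 (C(a) = 7 - √(-27 + 14) = 7 - √(-13) = 7 - I*√13)
C(470)/u(518, 558) = (7 - I*√13)/(-952) = (7 - I*√13)*(-1/952) = -1/136 + I*√13/952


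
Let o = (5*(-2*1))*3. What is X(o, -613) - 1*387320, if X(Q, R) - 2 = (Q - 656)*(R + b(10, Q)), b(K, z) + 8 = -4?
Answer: 41432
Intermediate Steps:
b(K, z) = -12 (b(K, z) = -8 - 4 = -12)
o = -30 (o = (5*(-2))*3 = -10*3 = -30)
X(Q, R) = 2 + (-656 + Q)*(-12 + R) (X(Q, R) = 2 + (Q - 656)*(R - 12) = 2 + (-656 + Q)*(-12 + R))
X(o, -613) - 1*387320 = (7874 - 656*(-613) - 12*(-30) - 30*(-613)) - 1*387320 = (7874 + 402128 + 360 + 18390) - 387320 = 428752 - 387320 = 41432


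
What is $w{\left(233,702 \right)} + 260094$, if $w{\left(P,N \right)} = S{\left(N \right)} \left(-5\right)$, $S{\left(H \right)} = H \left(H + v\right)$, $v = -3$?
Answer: $-2193396$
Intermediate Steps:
$S{\left(H \right)} = H \left(-3 + H\right)$ ($S{\left(H \right)} = H \left(H - 3\right) = H \left(-3 + H\right)$)
$w{\left(P,N \right)} = - 5 N \left(-3 + N\right)$ ($w{\left(P,N \right)} = N \left(-3 + N\right) \left(-5\right) = - 5 N \left(-3 + N\right)$)
$w{\left(233,702 \right)} + 260094 = 5 \cdot 702 \left(3 - 702\right) + 260094 = 5 \cdot 702 \left(-699\right) + 260094 = -2453490 + 260094 = -2193396$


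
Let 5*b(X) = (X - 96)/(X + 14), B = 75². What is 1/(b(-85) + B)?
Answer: 355/1997056 ≈ 0.00017776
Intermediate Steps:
B = 5625
b(X) = (-96 + X)/(5*(14 + X)) (b(X) = ((X - 96)/(X + 14))/5 = ((-96 + X)/(14 + X))/5 = (-96 + X)/(5*(14 + X)))
1/(b(-85) + B) = 1/((-96 - 85)/(5*(14 - 85)) + 5625) = 1/((⅕)*(-181)/(-71) + 5625) = 1/((⅕)*(-1/71)*(-181) + 5625) = 1/(181/355 + 5625) = 1/(1997056/355) = 355/1997056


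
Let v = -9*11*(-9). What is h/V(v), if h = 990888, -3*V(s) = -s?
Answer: 330296/99 ≈ 3336.3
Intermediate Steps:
v = 891 (v = -99*(-9) = 891)
V(s) = s/3 (V(s) = -(-1)*s/3 = s/3)
h/V(v) = 990888/(((1/3)*891)) = 990888/297 = 990888*(1/297) = 330296/99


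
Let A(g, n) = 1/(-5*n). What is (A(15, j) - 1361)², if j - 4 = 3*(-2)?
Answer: 185204881/100 ≈ 1.8520e+6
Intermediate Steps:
j = -2 (j = 4 + 3*(-2) = 4 - 6 = -2)
A(g, n) = -1/(5*n)
(A(15, j) - 1361)² = (-⅕/(-2) - 1361)² = (-⅕*(-½) - 1361)² = (⅒ - 1361)² = (-13609/10)² = 185204881/100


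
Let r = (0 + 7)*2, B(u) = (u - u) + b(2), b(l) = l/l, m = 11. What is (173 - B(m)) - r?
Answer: 158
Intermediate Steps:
b(l) = 1
B(u) = 1 (B(u) = (u - u) + 1 = 0 + 1 = 1)
r = 14 (r = 7*2 = 14)
(173 - B(m)) - r = (173 - 1*1) - 1*14 = (173 - 1) - 14 = 172 - 14 = 158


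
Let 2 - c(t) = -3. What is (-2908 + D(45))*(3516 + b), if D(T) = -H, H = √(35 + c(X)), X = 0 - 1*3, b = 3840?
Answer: -21391248 - 14712*√10 ≈ -2.1438e+7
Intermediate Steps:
X = -3 (X = 0 - 3 = -3)
c(t) = 5 (c(t) = 2 - 1*(-3) = 2 + 3 = 5)
H = 2*√10 (H = √(35 + 5) = √40 = 2*√10 ≈ 6.3246)
D(T) = -2*√10
(-2908 + D(45))*(3516 + b) = (-2908 - 2*√10)*(3516 + 3840) = (-2908 - 2*√10)*7356 = -21391248 - 14712*√10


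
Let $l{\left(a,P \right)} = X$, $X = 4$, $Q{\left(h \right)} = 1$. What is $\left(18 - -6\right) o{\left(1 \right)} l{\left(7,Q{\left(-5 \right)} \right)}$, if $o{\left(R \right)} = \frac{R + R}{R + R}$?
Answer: $96$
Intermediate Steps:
$o{\left(R \right)} = 1$ ($o{\left(R \right)} = \frac{2 R}{2 R} = 2 R \frac{1}{2 R} = 1$)
$l{\left(a,P \right)} = 4$
$\left(18 - -6\right) o{\left(1 \right)} l{\left(7,Q{\left(-5 \right)} \right)} = \left(18 - -6\right) 1 \cdot 4 = \left(18 + 6\right) 1 \cdot 4 = 24 \cdot 1 \cdot 4 = 24 \cdot 4 = 96$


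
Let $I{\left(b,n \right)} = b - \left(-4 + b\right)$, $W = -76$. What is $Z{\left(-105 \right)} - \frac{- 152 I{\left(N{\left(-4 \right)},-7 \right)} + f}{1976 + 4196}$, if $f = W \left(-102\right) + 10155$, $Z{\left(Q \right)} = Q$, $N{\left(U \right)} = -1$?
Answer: $- \frac{665359}{6172} \approx -107.8$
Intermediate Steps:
$I{\left(b,n \right)} = 4$
$f = 17907$ ($f = \left(-76\right) \left(-102\right) + 10155 = 7752 + 10155 = 17907$)
$Z{\left(-105 \right)} - \frac{- 152 I{\left(N{\left(-4 \right)},-7 \right)} + f}{1976 + 4196} = -105 - \frac{\left(-152\right) 4 + 17907}{1976 + 4196} = -105 - \frac{-608 + 17907}{6172} = -105 - 17299 \cdot \frac{1}{6172} = -105 - \frac{17299}{6172} = - \frac{665359}{6172}$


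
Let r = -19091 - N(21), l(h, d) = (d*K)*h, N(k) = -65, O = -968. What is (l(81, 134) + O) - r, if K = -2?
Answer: -3650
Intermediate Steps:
l(h, d) = -2*d*h (l(h, d) = (d*(-2))*h = (-2*d)*h = -2*d*h)
r = -19026 (r = -19091 - 1*(-65) = -19091 + 65 = -19026)
(l(81, 134) + O) - r = (-2*134*81 - 968) - 1*(-19026) = (-21708 - 968) + 19026 = -22676 + 19026 = -3650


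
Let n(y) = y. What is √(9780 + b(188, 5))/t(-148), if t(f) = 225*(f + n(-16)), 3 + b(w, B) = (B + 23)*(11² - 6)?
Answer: -√12997/36900 ≈ -0.0030896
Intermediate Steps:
b(w, B) = 2642 + 115*B (b(w, B) = -3 + (B + 23)*(11² - 6) = -3 + (23 + B)*(121 - 6) = -3 + (23 + B)*115 = -3 + (2645 + 115*B) = 2642 + 115*B)
t(f) = -3600 + 225*f (t(f) = 225*(f - 16) = 225*(-16 + f) = -3600 + 225*f)
√(9780 + b(188, 5))/t(-148) = √(9780 + (2642 + 115*5))/(-3600 + 225*(-148)) = √(9780 + (2642 + 575))/(-3600 - 33300) = √(9780 + 3217)/(-36900) = √12997*(-1/36900) = -√12997/36900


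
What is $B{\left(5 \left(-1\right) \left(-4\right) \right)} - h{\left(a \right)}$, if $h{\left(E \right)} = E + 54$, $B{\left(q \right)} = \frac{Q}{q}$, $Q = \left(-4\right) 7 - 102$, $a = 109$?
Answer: $- \frac{339}{2} \approx -169.5$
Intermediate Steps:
$Q = -130$ ($Q = -28 - 102 = -130$)
$B{\left(q \right)} = - \frac{130}{q}$
$h{\left(E \right)} = 54 + E$
$B{\left(5 \left(-1\right) \left(-4\right) \right)} - h{\left(a \right)} = - \frac{130}{5 \left(-1\right) \left(-4\right)} - \left(54 + 109\right) = - \frac{130}{\left(-5\right) \left(-4\right)} - 163 = - \frac{130}{20} - 163 = \left(-130\right) \frac{1}{20} - 163 = - \frac{13}{2} - 163 = - \frac{339}{2}$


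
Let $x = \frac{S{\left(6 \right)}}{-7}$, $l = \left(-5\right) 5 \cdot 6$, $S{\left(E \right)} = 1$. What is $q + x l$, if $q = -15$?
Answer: $\frac{45}{7} \approx 6.4286$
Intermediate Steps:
$l = -150$ ($l = \left(-25\right) 6 = -150$)
$x = - \frac{1}{7}$ ($x = 1 \frac{1}{-7} = 1 \left(- \frac{1}{7}\right) = - \frac{1}{7} \approx -0.14286$)
$q + x l = -15 - - \frac{150}{7} = -15 + \frac{150}{7} = \frac{45}{7}$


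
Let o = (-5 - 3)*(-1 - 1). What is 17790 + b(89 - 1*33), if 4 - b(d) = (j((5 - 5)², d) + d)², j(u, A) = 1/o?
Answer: 3750655/256 ≈ 14651.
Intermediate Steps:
o = 16 (o = -8*(-2) = 16)
j(u, A) = 1/16
b(d) = 4 - (1/16 + d)²
17790 + b(89 - 1*33) = 17790 + (4 - (1 + 16*(89 - 1*33))²/256) = 17790 + (4 - (1 + 16*(89 - 33))²/256) = 17790 + (4 - (1 + 16*56)²/256) = 17790 + (4 - (1 + 896)²/256) = 17790 + (4 - 1/256*897²) = 17790 + (4 - 1/256*804609) = 17790 + (4 - 804609/256) = 17790 - 803585/256 = 3750655/256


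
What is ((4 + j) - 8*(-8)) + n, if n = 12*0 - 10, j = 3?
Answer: 61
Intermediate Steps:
n = -10 (n = 0 - 10 = -10)
((4 + j) - 8*(-8)) + n = ((4 + 3) - 8*(-8)) - 10 = (7 + 64) - 10 = 71 - 10 = 61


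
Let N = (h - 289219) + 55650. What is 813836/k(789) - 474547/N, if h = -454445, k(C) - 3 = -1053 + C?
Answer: -62200744993/19952406 ≈ -3117.5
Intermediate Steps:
k(C) = -1050 + C (k(C) = 3 + (-1053 + C) = -1050 + C)
N = -688014 (N = (-454445 - 289219) + 55650 = -743664 + 55650 = -688014)
813836/k(789) - 474547/N = 813836/(-1050 + 789) - 474547/(-688014) = 813836/(-261) - 474547*(-1/688014) = 813836*(-1/261) + 474547/688014 = -813836/261 + 474547/688014 = -62200744993/19952406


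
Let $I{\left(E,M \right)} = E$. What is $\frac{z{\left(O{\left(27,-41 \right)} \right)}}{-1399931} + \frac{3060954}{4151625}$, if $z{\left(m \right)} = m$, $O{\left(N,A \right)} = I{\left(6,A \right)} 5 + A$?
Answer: $\frac{1428390020683}{1937329512625} \approx 0.7373$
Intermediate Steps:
$O{\left(N,A \right)} = 30 + A$ ($O{\left(N,A \right)} = 6 \cdot 5 + A = 30 + A$)
$\frac{z{\left(O{\left(27,-41 \right)} \right)}}{-1399931} + \frac{3060954}{4151625} = \frac{30 - 41}{-1399931} + \frac{3060954}{4151625} = \left(-11\right) \left(- \frac{1}{1399931}\right) + 3060954 \cdot \frac{1}{4151625} = \frac{11}{1399931} + \frac{1020318}{1383875} = \frac{1428390020683}{1937329512625}$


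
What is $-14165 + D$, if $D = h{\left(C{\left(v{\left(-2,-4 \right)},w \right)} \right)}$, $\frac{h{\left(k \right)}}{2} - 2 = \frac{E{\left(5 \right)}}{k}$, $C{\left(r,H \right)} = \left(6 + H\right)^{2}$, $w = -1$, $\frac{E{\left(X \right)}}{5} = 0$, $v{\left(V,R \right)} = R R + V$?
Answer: $-14161$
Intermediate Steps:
$v{\left(V,R \right)} = V + R^{2}$ ($v{\left(V,R \right)} = R^{2} + V = V + R^{2}$)
$E{\left(X \right)} = 0$ ($E{\left(X \right)} = 5 \cdot 0 = 0$)
$h{\left(k \right)} = 4$ ($h{\left(k \right)} = 4 + 2 \frac{0}{k} = 4 + 2 \cdot 0 = 4 + 0 = 4$)
$D = 4$
$-14165 + D = -14165 + 4 = -14161$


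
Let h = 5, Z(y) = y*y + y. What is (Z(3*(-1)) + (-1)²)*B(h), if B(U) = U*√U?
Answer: 35*√5 ≈ 78.262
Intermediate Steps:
Z(y) = y + y² (Z(y) = y² + y = y + y²)
B(U) = U^(3/2)
(Z(3*(-1)) + (-1)²)*B(h) = ((3*(-1))*(1 + 3*(-1)) + (-1)²)*5^(3/2) = (-3*(1 - 3) + 1)*(5*√5) = (-3*(-2) + 1)*(5*√5) = (6 + 1)*(5*√5) = 7*(5*√5) = 35*√5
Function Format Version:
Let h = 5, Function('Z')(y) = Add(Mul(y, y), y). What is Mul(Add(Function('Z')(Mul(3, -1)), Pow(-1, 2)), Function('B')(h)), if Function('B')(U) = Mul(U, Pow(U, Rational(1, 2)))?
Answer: Mul(35, Pow(5, Rational(1, 2))) ≈ 78.262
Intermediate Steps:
Function('Z')(y) = Add(y, Pow(y, 2)) (Function('Z')(y) = Add(Pow(y, 2), y) = Add(y, Pow(y, 2)))
Function('B')(U) = Pow(U, Rational(3, 2))
Mul(Add(Function('Z')(Mul(3, -1)), Pow(-1, 2)), Function('B')(h)) = Mul(Add(Mul(Mul(3, -1), Add(1, Mul(3, -1))), Pow(-1, 2)), Pow(5, Rational(3, 2))) = Mul(Add(Mul(-3, Add(1, -3)), 1), Mul(5, Pow(5, Rational(1, 2)))) = Mul(Add(Mul(-3, -2), 1), Mul(5, Pow(5, Rational(1, 2)))) = Mul(Add(6, 1), Mul(5, Pow(5, Rational(1, 2)))) = Mul(7, Mul(5, Pow(5, Rational(1, 2)))) = Mul(35, Pow(5, Rational(1, 2)))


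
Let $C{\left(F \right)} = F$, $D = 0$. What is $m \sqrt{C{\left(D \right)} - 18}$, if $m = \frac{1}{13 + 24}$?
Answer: $\frac{3 i \sqrt{2}}{37} \approx 0.11467 i$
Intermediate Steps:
$m = \frac{1}{37} \approx 0.027027$
$m \sqrt{C{\left(D \right)} - 18} = \frac{\sqrt{0 - 18}}{37} = \frac{\sqrt{-18}}{37} = \frac{3 i \sqrt{2}}{37}$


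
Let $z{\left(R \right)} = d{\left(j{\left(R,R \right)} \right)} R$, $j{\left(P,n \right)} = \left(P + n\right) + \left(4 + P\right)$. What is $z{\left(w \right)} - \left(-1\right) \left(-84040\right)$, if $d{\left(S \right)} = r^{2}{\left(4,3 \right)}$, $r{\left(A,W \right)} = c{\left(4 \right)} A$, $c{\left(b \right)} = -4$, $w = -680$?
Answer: $-258120$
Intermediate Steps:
$r{\left(A,W \right)} = - 4 A$
$j{\left(P,n \right)} = 4 + n + 2 P$
$d{\left(S \right)} = 256$ ($d{\left(S \right)} = \left(\left(-4\right) 4\right)^{2} = \left(-16\right)^{2} = 256$)
$z{\left(R \right)} = 256 R$
$z{\left(w \right)} - \left(-1\right) \left(-84040\right) = 256 \left(-680\right) - \left(-1\right) \left(-84040\right) = -174080 - 84040 = -258120$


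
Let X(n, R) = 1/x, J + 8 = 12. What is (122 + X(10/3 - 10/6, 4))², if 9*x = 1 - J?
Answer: 14161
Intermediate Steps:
J = 4 (J = -8 + 12 = 4)
x = -⅓ (x = (1 - 1*4)/9 = (1 - 4)/9 = (⅑)*(-3) = -⅓ ≈ -0.33333)
X(n, R) = -3 (X(n, R) = 1/(-⅓) = -3)
(122 + X(10/3 - 10/6, 4))² = (122 - 3)² = 119² = 14161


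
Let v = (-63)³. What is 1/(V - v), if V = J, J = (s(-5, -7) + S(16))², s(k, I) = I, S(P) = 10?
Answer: 1/250056 ≈ 3.9991e-6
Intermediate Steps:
v = -250047
J = 9 (J = (-7 + 10)² = 3² = 9)
V = 9
1/(V - v) = 1/(9 - 1*(-250047)) = 1/(9 + 250047) = 1/250056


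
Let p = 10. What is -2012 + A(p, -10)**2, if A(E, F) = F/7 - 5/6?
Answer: -3540143/1764 ≈ -2006.9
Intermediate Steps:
A(E, F) = -5/6 + F/7 (A(E, F) = F*(1/7) - 5*1/6 = F/7 - 5/6 = -5/6 + F/7)
-2012 + A(p, -10)**2 = -2012 + (-5/6 + (1/7)*(-10))**2 = -2012 + (-5/6 - 10/7)**2 = -2012 + (-95/42)**2 = -2012 + 9025/1764 = -3540143/1764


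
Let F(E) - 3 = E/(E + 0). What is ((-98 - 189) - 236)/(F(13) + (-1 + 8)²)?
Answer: -523/53 ≈ -9.8679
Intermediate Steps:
F(E) = 4 (F(E) = 3 + E/(E + 0) = 3 + E/E = 3 + 1 = 4)
((-98 - 189) - 236)/(F(13) + (-1 + 8)²) = ((-98 - 189) - 236)/(4 + (-1 + 8)²) = (-287 - 236)/(4 + 7²) = -523/(4 + 49) = -523/53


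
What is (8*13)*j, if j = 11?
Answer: 1144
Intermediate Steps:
(8*13)*j = (8*13)*11 = 104*11 = 1144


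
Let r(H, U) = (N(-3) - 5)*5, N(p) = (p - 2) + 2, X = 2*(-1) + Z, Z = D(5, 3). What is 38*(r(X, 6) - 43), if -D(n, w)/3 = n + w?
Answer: -3154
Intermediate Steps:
D(n, w) = -3*n - 3*w (D(n, w) = -3*(n + w) = -3*n - 3*w)
Z = -24 (Z = -3*5 - 3*3 = -15 - 9 = -24)
X = -26 (X = 2*(-1) - 24 = -2 - 24 = -26)
N(p) = p (N(p) = (-2 + p) + 2 = p)
r(H, U) = -40 (r(H, U) = (-3 - 5)*5 = -8*5 = -40)
38*(r(X, 6) - 43) = 38*(-40 - 43) = 38*(-83) = -3154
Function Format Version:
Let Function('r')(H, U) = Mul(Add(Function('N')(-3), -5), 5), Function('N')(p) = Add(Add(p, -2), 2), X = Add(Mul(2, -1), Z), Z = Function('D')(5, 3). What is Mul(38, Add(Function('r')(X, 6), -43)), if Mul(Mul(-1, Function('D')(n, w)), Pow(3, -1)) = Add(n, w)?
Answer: -3154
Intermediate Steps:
Function('D')(n, w) = Add(Mul(-3, n), Mul(-3, w)) (Function('D')(n, w) = Mul(-3, Add(n, w)) = Add(Mul(-3, n), Mul(-3, w)))
Z = -24 (Z = Add(Mul(-3, 5), Mul(-3, 3)) = Add(-15, -9) = -24)
X = -26 (X = Add(Mul(2, -1), -24) = Add(-2, -24) = -26)
Function('N')(p) = p (Function('N')(p) = Add(Add(-2, p), 2) = p)
Function('r')(H, U) = -40 (Function('r')(H, U) = Mul(Add(-3, -5), 5) = Mul(-8, 5) = -40)
Mul(38, Add(Function('r')(X, 6), -43)) = Mul(38, Add(-40, -43)) = Mul(38, -83) = -3154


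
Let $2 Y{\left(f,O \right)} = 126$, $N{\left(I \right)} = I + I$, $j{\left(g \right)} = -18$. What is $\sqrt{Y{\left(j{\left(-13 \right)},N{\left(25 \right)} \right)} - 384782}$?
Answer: $i \sqrt{384719} \approx 620.26 i$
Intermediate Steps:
$N{\left(I \right)} = 2 I$
$Y{\left(f,O \right)} = 63$ ($Y{\left(f,O \right)} = \frac{1}{2} \cdot 126 = 63$)
$\sqrt{Y{\left(j{\left(-13 \right)},N{\left(25 \right)} \right)} - 384782} = \sqrt{63 - 384782} = \sqrt{-384719} = i \sqrt{384719}$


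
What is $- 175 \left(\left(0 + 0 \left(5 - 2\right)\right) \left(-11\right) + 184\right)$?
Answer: $-32200$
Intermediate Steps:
$- 175 \left(\left(0 + 0 \left(5 - 2\right)\right) \left(-11\right) + 184\right) = - 175 \left(\left(0 + 0 \cdot 3\right) \left(-11\right) + 184\right) = - 175 \left(\left(0 + 0\right) \left(-11\right) + 184\right) = - 175 \left(0 \left(-11\right) + 184\right) = - 175 \left(0 + 184\right) = \left(-175\right) 184 = -32200$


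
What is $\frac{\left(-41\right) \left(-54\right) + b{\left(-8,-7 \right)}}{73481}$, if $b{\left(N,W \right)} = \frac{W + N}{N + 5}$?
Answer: $\frac{2219}{73481} \approx 0.030198$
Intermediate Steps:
$b{\left(N,W \right)} = \frac{N + W}{5 + N}$
$\frac{\left(-41\right) \left(-54\right) + b{\left(-8,-7 \right)}}{73481} = \frac{\left(-41\right) \left(-54\right) + \frac{-8 - 7}{5 - 8}}{73481} = \left(2214 + \frac{1}{-3} \left(-15\right)\right) \frac{1}{73481} = \left(2214 - -5\right) \frac{1}{73481} = \left(2214 + 5\right) \frac{1}{73481} = 2219 \cdot \frac{1}{73481} = \frac{2219}{73481}$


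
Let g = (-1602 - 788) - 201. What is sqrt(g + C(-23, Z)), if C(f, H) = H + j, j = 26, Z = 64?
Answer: I*sqrt(2501) ≈ 50.01*I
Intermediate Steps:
C(f, H) = 26 + H (C(f, H) = H + 26 = 26 + H)
g = -2591 (g = -2390 - 201 = -2591)
sqrt(g + C(-23, Z)) = sqrt(-2591 + (26 + 64)) = sqrt(-2591 + 90) = sqrt(-2501) = I*sqrt(2501)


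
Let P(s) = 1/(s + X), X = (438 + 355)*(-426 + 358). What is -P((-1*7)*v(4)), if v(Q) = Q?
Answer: 1/53952 ≈ 1.8535e-5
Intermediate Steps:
X = -53924 (X = 793*(-68) = -53924)
P(s) = 1/(-53924 + s) (P(s) = 1/(s - 53924) = 1/(-53924 + s))
-P((-1*7)*v(4)) = -1/(-53924 - 1*7*4) = -1/(-53924 - 7*4) = -1/(-53924 - 28) = -1/(-53952) = -1*(-1/53952) = 1/53952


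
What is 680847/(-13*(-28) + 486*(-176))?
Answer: -680847/85172 ≈ -7.9938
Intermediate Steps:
680847/(-13*(-28) + 486*(-176)) = 680847/(364 - 85536) = 680847/(-85172) = 680847*(-1/85172) = -680847/85172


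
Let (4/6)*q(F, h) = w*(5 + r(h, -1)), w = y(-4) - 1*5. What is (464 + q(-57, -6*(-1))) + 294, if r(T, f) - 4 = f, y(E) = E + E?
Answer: 602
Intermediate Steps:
y(E) = 2*E
r(T, f) = 4 + f
w = -13 (w = 2*(-4) - 1*5 = -8 - 5 = -13)
q(F, h) = -156 (q(F, h) = 3*(-13*(5 + (4 - 1)))/2 = 3*(-13*(5 + 3))/2 = 3*(-13*8)/2 = (3/2)*(-104) = -156)
(464 + q(-57, -6*(-1))) + 294 = (464 - 156) + 294 = 308 + 294 = 602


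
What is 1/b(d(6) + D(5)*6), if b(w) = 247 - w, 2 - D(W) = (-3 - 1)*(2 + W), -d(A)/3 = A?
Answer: 1/85 ≈ 0.011765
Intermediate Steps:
d(A) = -3*A
D(W) = 10 + 4*W (D(W) = 2 - (-3 - 1)*(2 + W) = 2 - (-4)*(2 + W) = 2 - (-8 - 4*W) = 2 + (8 + 4*W) = 10 + 4*W)
1/b(d(6) + D(5)*6) = 1/(247 - (-3*6 + (10 + 4*5)*6)) = 1/(247 - (-18 + (10 + 20)*6)) = 1/(247 - (-18 + 30*6)) = 1/(247 - (-18 + 180)) = 1/(247 - 1*162) = 1/(247 - 162) = 1/85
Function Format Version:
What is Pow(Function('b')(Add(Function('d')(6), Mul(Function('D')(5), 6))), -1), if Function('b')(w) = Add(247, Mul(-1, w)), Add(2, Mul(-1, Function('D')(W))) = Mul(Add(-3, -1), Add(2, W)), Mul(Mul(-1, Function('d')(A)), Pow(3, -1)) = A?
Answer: Rational(1, 85) ≈ 0.011765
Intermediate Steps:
Function('d')(A) = Mul(-3, A)
Function('D')(W) = Add(10, Mul(4, W)) (Function('D')(W) = Add(2, Mul(-1, Mul(Add(-3, -1), Add(2, W)))) = Add(2, Mul(-1, Mul(-4, Add(2, W)))) = Add(2, Mul(-1, Add(-8, Mul(-4, W)))) = Add(2, Add(8, Mul(4, W))) = Add(10, Mul(4, W)))
Pow(Function('b')(Add(Function('d')(6), Mul(Function('D')(5), 6))), -1) = Pow(Add(247, Mul(-1, Add(Mul(-3, 6), Mul(Add(10, Mul(4, 5)), 6)))), -1) = Pow(Add(247, Mul(-1, Add(-18, Mul(Add(10, 20), 6)))), -1) = Pow(Add(247, Mul(-1, Add(-18, Mul(30, 6)))), -1) = Pow(Add(247, Mul(-1, Add(-18, 180))), -1) = Pow(Add(247, Mul(-1, 162)), -1) = Pow(Add(247, -162), -1) = Pow(85, -1) = Rational(1, 85)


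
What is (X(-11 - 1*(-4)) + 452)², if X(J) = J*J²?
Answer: 11881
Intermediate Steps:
X(J) = J³
(X(-11 - 1*(-4)) + 452)² = ((-11 - 1*(-4))³ + 452)² = ((-11 + 4)³ + 452)² = ((-7)³ + 452)² = (-343 + 452)² = 109² = 11881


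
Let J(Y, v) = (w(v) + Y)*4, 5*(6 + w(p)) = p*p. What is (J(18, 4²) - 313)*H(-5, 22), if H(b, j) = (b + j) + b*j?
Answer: 27993/5 ≈ 5598.6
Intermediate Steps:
w(p) = -6 + p²/5 (w(p) = -6 + (p*p)/5 = -6 + p²/5)
H(b, j) = b + j + b*j
J(Y, v) = -24 + 4*Y + 4*v²/5 (J(Y, v) = ((-6 + v²/5) + Y)*4 = (-6 + Y + v²/5)*4 = -24 + 4*Y + 4*v²/5)
(J(18, 4²) - 313)*H(-5, 22) = ((-24 + 4*18 + 4*(4²)²/5) - 313)*(-5 + 22 - 5*22) = ((-24 + 72 + (⅘)*16²) - 313)*(-5 + 22 - 110) = ((-24 + 72 + (⅘)*256) - 313)*(-93) = ((-24 + 72 + 1024/5) - 313)*(-93) = (1264/5 - 313)*(-93) = -301/5*(-93) = 27993/5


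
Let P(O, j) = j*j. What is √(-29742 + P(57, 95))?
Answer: I*√20717 ≈ 143.93*I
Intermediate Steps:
P(O, j) = j²
√(-29742 + P(57, 95)) = √(-29742 + 95²) = √(-29742 + 9025) = √(-20717) = I*√20717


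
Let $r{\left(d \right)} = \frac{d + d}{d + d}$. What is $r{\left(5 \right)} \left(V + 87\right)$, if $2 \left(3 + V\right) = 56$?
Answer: $112$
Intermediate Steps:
$V = 25$ ($V = -3 + \frac{1}{2} \cdot 56 = -3 + 28 = 25$)
$r{\left(d \right)} = 1$ ($r{\left(d \right)} = \frac{2 d}{2 d} = 2 d \frac{1}{2 d} = 1$)
$r{\left(5 \right)} \left(V + 87\right) = 1 \left(25 + 87\right) = 1 \cdot 112 = 112$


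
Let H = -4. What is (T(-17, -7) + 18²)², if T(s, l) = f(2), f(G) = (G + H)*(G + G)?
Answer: 99856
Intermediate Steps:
f(G) = 2*G*(-4 + G) (f(G) = (G - 4)*(G + G) = (-4 + G)*(2*G) = 2*G*(-4 + G))
T(s, l) = -8 (T(s, l) = 2*2*(-4 + 2) = 2*2*(-2) = -8)
(T(-17, -7) + 18²)² = (-8 + 18²)² = (-8 + 324)² = 316² = 99856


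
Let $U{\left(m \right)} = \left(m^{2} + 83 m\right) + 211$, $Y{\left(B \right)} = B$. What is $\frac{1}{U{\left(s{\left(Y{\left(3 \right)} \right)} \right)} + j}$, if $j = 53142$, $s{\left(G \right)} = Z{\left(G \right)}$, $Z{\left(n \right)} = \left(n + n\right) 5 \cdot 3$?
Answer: $\frac{1}{68923} \approx 1.4509 \cdot 10^{-5}$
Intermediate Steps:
$Z{\left(n \right)} = 30 n$ ($Z{\left(n \right)} = 2 n 5 \cdot 3 = 10 n 3 = 30 n$)
$s{\left(G \right)} = 30 G$
$U{\left(m \right)} = 211 + m^{2} + 83 m$
$\frac{1}{U{\left(s{\left(Y{\left(3 \right)} \right)} \right)} + j} = \frac{1}{\left(211 + \left(30 \cdot 3\right)^{2} + 83 \cdot 30 \cdot 3\right) + 53142} = \frac{1}{\left(211 + 90^{2} + 83 \cdot 90\right) + 53142} = \frac{1}{\left(211 + 8100 + 7470\right) + 53142} = \frac{1}{15781 + 53142} = \frac{1}{68923}$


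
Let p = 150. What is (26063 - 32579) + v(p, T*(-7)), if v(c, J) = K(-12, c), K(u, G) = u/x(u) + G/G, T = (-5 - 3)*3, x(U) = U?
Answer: -6514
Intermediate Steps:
T = -24 (T = -8*3 = -24)
K(u, G) = 2 (K(u, G) = u/u + G/G = 1 + 1 = 2)
v(c, J) = 2
(26063 - 32579) + v(p, T*(-7)) = (26063 - 32579) + 2 = -6516 + 2 = -6514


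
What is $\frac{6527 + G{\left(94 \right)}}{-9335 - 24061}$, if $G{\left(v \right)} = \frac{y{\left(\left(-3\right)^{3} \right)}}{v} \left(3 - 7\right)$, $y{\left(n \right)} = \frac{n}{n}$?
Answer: $- \frac{306767}{1569612} \approx -0.19544$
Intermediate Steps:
$y{\left(n \right)} = 1$
$G{\left(v \right)} = - \frac{4}{v}$ ($G{\left(v \right)} = 1 \frac{1}{v} \left(3 - 7\right) = \frac{1}{v} \left(-4\right) = - \frac{4}{v}$)
$\frac{6527 + G{\left(94 \right)}}{-9335 - 24061} = \frac{6527 - \frac{4}{94}}{-9335 - 24061} = \frac{6527 - \frac{2}{47}}{-33396} = \left(6527 - \frac{2}{47}\right) \left(- \frac{1}{33396}\right) = \frac{306767}{47} \left(- \frac{1}{33396}\right) = - \frac{306767}{1569612}$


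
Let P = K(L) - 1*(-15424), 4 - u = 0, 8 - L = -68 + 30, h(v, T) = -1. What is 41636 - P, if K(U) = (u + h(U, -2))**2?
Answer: 26203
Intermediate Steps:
L = 46 (L = 8 - (-68 + 30) = 8 - 1*(-38) = 8 + 38 = 46)
u = 4 (u = 4 - 1*0 = 4 + 0 = 4)
K(U) = 9 (K(U) = (4 - 1)**2 = 3**2 = 9)
P = 15433 (P = 9 - 1*(-15424) = 9 + 15424 = 15433)
41636 - P = 41636 - 1*15433 = 41636 - 15433 = 26203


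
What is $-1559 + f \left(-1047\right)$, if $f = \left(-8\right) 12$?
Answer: $98953$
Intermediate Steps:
$f = -96$
$-1559 + f \left(-1047\right) = -1559 - -100512 = -1559 + 100512 = 98953$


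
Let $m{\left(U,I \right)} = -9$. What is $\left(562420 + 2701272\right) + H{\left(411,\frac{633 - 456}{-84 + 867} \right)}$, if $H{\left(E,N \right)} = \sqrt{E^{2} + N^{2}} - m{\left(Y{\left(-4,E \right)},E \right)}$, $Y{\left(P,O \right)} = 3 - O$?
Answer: $3263701 + \frac{\sqrt{11507070922}}{261} \approx 3.2641 \cdot 10^{6}$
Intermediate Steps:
$H{\left(E,N \right)} = 9 + \sqrt{E^{2} + N^{2}}$ ($H{\left(E,N \right)} = \sqrt{E^{2} + N^{2}} - -9 = \sqrt{E^{2} + N^{2}} + 9 = 9 + \sqrt{E^{2} + N^{2}}$)
$\left(562420 + 2701272\right) + H{\left(411,\frac{633 - 456}{-84 + 867} \right)} = \left(562420 + 2701272\right) + \left(9 + \sqrt{411^{2} + \left(\frac{633 - 456}{-84 + 867}\right)^{2}}\right) = 3263692 + \left(9 + \sqrt{168921 + \left(\frac{177}{783}\right)^{2}}\right) = 3263692 + \left(9 + \sqrt{168921 + \left(177 \cdot \frac{1}{783}\right)^{2}}\right) = 3263692 + \left(9 + \sqrt{168921 + \left(\frac{59}{261}\right)^{2}}\right) = 3263692 + \left(9 + \sqrt{168921 + \frac{3481}{68121}}\right) = 3263692 + \left(9 + \sqrt{\frac{11507070922}{68121}}\right) = 3263692 + \left(9 + \frac{\sqrt{11507070922}}{261}\right) = 3263701 + \frac{\sqrt{11507070922}}{261}$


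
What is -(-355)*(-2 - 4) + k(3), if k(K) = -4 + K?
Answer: -2131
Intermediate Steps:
-(-355)*(-2 - 4) + k(3) = -(-355)*(-2 - 4) + (-4 + 3) = -(-355)*(-6) - 1 = -71*30 - 1 = -2130 - 1 = -2131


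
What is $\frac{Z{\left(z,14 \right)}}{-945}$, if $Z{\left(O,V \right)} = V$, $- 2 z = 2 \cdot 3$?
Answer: $- \frac{2}{135} \approx -0.014815$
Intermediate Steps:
$z = -3$ ($z = - \frac{2 \cdot 3}{2} = \left(- \frac{1}{2}\right) 6 = -3$)
$\frac{Z{\left(z,14 \right)}}{-945} = \frac{14}{-945} = 14 \left(- \frac{1}{945}\right) = - \frac{2}{135}$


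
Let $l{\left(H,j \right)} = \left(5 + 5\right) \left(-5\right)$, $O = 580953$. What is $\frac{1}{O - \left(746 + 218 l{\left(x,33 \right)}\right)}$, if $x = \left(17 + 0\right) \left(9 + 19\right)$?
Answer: $\frac{1}{591107} \approx 1.6917 \cdot 10^{-6}$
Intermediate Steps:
$x = 476$ ($x = 17 \cdot 28 = 476$)
$l{\left(H,j \right)} = -50$ ($l{\left(H,j \right)} = 10 \left(-5\right) = -50$)
$\frac{1}{O - \left(746 + 218 l{\left(x,33 \right)}\right)} = \frac{1}{580953 - -10154} = \frac{1}{580953 + \left(-746 + 10900\right)} = \frac{1}{580953 + 10154} = \frac{1}{591107}$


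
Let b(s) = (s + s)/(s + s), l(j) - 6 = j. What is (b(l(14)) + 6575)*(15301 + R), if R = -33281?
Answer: -118236480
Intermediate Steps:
l(j) = 6 + j
b(s) = 1 (b(s) = (2*s)/((2*s)) = (2*s)*(1/(2*s)) = 1)
(b(l(14)) + 6575)*(15301 + R) = (1 + 6575)*(15301 - 33281) = 6576*(-17980) = -118236480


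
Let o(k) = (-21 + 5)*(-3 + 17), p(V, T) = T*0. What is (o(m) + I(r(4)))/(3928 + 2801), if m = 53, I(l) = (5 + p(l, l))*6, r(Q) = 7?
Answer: -194/6729 ≈ -0.028830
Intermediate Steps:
p(V, T) = 0
I(l) = 30 (I(l) = (5 + 0)*6 = 5*6 = 30)
o(k) = -224 (o(k) = -16*14 = -224)
(o(m) + I(r(4)))/(3928 + 2801) = (-224 + 30)/(3928 + 2801) = -194/6729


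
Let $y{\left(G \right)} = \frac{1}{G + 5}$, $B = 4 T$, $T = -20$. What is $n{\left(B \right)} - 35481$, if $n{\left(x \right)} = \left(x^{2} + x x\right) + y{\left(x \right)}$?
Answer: $- \frac{1701076}{75} \approx -22681.0$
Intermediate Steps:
$B = -80$ ($B = 4 \left(-20\right) = -80$)
$y{\left(G \right)} = \frac{1}{5 + G}$
$n{\left(x \right)} = \frac{1}{5 + x} + 2 x^{2}$ ($n{\left(x \right)} = \left(x^{2} + x x\right) + \frac{1}{5 + x} = \left(x^{2} + x^{2}\right) + \frac{1}{5 + x} = 2 x^{2} + \frac{1}{5 + x} = \frac{1}{5 + x} + 2 x^{2}$)
$n{\left(B \right)} - 35481 = \frac{1 + 2 \left(-80\right)^{2} \left(5 - 80\right)}{5 - 80} - 35481 = \frac{1 + 2 \cdot 6400 \left(-75\right)}{-75} - 35481 = - \frac{1 - 960000}{75} - 35481 = \left(- \frac{1}{75}\right) \left(-959999\right) - 35481 = \frac{959999}{75} - 35481 = - \frac{1701076}{75}$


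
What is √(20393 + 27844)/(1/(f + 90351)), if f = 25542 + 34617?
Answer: 150510*√48237 ≈ 3.3056e+7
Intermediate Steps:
f = 60159
√(20393 + 27844)/(1/(f + 90351)) = √(20393 + 27844)/(1/(60159 + 90351)) = √48237/(1/150510) = √48237*150510 = 150510*√48237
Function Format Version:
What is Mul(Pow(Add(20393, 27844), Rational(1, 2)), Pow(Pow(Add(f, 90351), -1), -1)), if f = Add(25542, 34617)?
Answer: Mul(150510, Pow(48237, Rational(1, 2))) ≈ 3.3056e+7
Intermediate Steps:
f = 60159
Mul(Pow(Add(20393, 27844), Rational(1, 2)), Pow(Pow(Add(f, 90351), -1), -1)) = Mul(Pow(Add(20393, 27844), Rational(1, 2)), Pow(Pow(Add(60159, 90351), -1), -1)) = Mul(Pow(48237, Rational(1, 2)), Pow(Pow(150510, -1), -1)) = Mul(Pow(48237, Rational(1, 2)), Pow(Rational(1, 150510), -1)) = Mul(Pow(48237, Rational(1, 2)), 150510) = Mul(150510, Pow(48237, Rational(1, 2)))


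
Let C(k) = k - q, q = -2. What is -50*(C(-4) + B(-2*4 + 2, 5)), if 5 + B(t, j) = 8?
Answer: -50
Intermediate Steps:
C(k) = 2 + k (C(k) = k - 1*(-2) = k + 2 = 2 + k)
B(t, j) = 3 (B(t, j) = -5 + 8 = 3)
-50*(C(-4) + B(-2*4 + 2, 5)) = -50*((2 - 4) + 3) = -50*(-2 + 3) = -50*1 = -50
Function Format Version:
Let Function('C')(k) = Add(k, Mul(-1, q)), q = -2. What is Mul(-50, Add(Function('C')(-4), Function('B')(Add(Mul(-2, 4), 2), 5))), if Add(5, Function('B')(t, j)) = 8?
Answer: -50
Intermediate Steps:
Function('C')(k) = Add(2, k) (Function('C')(k) = Add(k, Mul(-1, -2)) = Add(k, 2) = Add(2, k))
Function('B')(t, j) = 3 (Function('B')(t, j) = Add(-5, 8) = 3)
Mul(-50, Add(Function('C')(-4), Function('B')(Add(Mul(-2, 4), 2), 5))) = Mul(-50, Add(Add(2, -4), 3)) = Mul(-50, Add(-2, 3)) = Mul(-50, 1) = -50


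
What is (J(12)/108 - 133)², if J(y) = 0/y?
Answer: 17689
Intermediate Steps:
J(y) = 0
(J(12)/108 - 133)² = (0/108 - 133)² = (0*(1/108) - 133)² = (0 - 133)² = (-133)² = 17689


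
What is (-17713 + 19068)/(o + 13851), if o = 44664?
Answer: 271/11703 ≈ 0.023156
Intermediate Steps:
(-17713 + 19068)/(o + 13851) = (-17713 + 19068)/(44664 + 13851) = 1355/58515 = 1355*(1/58515) = 271/11703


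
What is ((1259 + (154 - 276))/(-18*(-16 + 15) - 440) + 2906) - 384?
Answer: 1063147/422 ≈ 2519.3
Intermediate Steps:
((1259 + (154 - 276))/(-18*(-16 + 15) - 440) + 2906) - 384 = ((1259 - 122)/(-18*(-1) - 440) + 2906) - 384 = (1137/(18 - 440) + 2906) - 384 = (1137/(-422) + 2906) - 384 = (1137*(-1/422) + 2906) - 384 = (-1137/422 + 2906) - 384 = 1225195/422 - 384 = 1063147/422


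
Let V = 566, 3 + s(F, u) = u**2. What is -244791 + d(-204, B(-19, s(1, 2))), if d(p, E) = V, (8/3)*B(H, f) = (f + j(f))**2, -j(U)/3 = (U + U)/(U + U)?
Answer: -244225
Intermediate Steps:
j(U) = -3 (j(U) = -3*(U + U)/(U + U) = -3*2*U/(2*U) = -3*2*U*1/(2*U) = -3*1 = -3)
s(F, u) = -3 + u**2
B(H, f) = 3*(-3 + f)**2/8 (B(H, f) = 3*(f - 3)**2/8 = 3*(-3 + f)**2/8)
d(p, E) = 566
-244791 + d(-204, B(-19, s(1, 2))) = -244791 + 566 = -244225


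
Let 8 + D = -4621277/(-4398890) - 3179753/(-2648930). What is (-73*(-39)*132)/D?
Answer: -999771774804660/15294518389 ≈ -65368.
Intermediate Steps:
D = -3349499527191/582617584385 (D = -8 + (-4621277/(-4398890) - 3179753/(-2648930)) = -8 + (-4621277*(-1/4398890) - 3179753*(-1/2648930)) = -8 + (4621277/4398890 + 3179753/2648930) = -8 + 1311441147889/582617584385 = -3349499527191/582617584385 ≈ -5.7491)
(-73*(-39)*132)/D = (-73*(-39)*132)/(-3349499527191/582617584385) = (2847*132)*(-582617584385/3349499527191) = 375804*(-582617584385/3349499527191) = -999771774804660/15294518389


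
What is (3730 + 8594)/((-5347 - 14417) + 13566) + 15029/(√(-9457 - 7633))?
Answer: -2054/1033 - 15029*I*√17090/17090 ≈ -1.9884 - 114.96*I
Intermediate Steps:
(3730 + 8594)/((-5347 - 14417) + 13566) + 15029/(√(-9457 - 7633)) = 12324/(-19764 + 13566) + 15029/(√(-17090)) = 12324/(-6198) + 15029/((I*√17090)) = 12324*(-1/6198) + 15029*(-I*√17090/17090) = -2054/1033 - 15029*I*√17090/17090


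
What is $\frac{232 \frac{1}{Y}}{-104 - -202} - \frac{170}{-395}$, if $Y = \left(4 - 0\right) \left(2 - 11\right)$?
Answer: $\frac{12703}{34839} \approx 0.36462$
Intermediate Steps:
$Y = -36$ ($Y = \left(4 + 0\right) \left(-9\right) = 4 \left(-9\right) = -36$)
$\frac{232 \frac{1}{Y}}{-104 - -202} - \frac{170}{-395} = \frac{232 \frac{1}{-36}}{-104 - -202} - \frac{170}{-395} = \frac{232 \left(- \frac{1}{36}\right)}{-104 + 202} - - \frac{34}{79} = - \frac{58}{9 \cdot 98} + \frac{34}{79} = \left(- \frac{58}{9}\right) \frac{1}{98} + \frac{34}{79} = - \frac{29}{441} + \frac{34}{79} = \frac{12703}{34839}$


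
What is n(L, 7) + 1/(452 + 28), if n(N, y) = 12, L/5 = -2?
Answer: 5761/480 ≈ 12.002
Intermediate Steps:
L = -10 (L = 5*(-2) = -10)
n(L, 7) + 1/(452 + 28) = 12 + 1/(452 + 28) = 12 + 1/480 = 5761/480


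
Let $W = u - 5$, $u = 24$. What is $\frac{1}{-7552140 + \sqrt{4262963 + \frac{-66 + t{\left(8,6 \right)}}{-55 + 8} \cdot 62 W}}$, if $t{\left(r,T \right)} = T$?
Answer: $- \frac{354950580}{2680636272811259} - \frac{\sqrt{9420207227}}{2680636272811259} \approx -1.3245 \cdot 10^{-7}$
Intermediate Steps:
$W = 19$ ($W = 24 - 5 = 19$)
$\frac{1}{-7552140 + \sqrt{4262963 + \frac{-66 + t{\left(8,6 \right)}}{-55 + 8} \cdot 62 W}} = \frac{1}{-7552140 + \sqrt{4262963 + \frac{-66 + 6}{-55 + 8} \cdot 62 \cdot 19}} = \frac{1}{-7552140 + \sqrt{4262963 + - \frac{60}{-47} \cdot 62 \cdot 19}} = \frac{1}{-7552140 + \sqrt{4262963 + \left(-60\right) \left(- \frac{1}{47}\right) 62 \cdot 19}} = \frac{1}{-7552140 + \sqrt{4262963 + \frac{60}{47} \cdot 62 \cdot 19}} = \frac{1}{-7552140 + \sqrt{4262963 + \frac{3720}{47} \cdot 19}} = \frac{1}{-7552140 + \sqrt{4262963 + \frac{70680}{47}}} = \frac{1}{-7552140 + \sqrt{\frac{200429941}{47}}} = \frac{1}{-7552140 + \frac{\sqrt{9420207227}}{47}}$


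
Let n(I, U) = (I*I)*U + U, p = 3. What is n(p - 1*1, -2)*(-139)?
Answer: 1390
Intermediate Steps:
n(I, U) = U + U*I² (n(I, U) = I²*U + U = U*I² + U = U + U*I²)
n(p - 1*1, -2)*(-139) = -2*(1 + (3 - 1*1)²)*(-139) = -2*(1 + (3 - 1)²)*(-139) = -2*(1 + 2²)*(-139) = -2*(1 + 4)*(-139) = -2*5*(-139) = -10*(-139) = 1390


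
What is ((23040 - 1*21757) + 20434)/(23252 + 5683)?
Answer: 2413/3215 ≈ 0.75054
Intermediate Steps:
((23040 - 1*21757) + 20434)/(23252 + 5683) = ((23040 - 21757) + 20434)/28935 = (1283 + 20434)*(1/28935) = 21717*(1/28935) = 2413/3215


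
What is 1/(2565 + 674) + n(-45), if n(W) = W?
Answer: -145754/3239 ≈ -45.000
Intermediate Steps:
1/(2565 + 674) + n(-45) = 1/(2565 + 674) - 45 = 1/3239 - 45 = -145754/3239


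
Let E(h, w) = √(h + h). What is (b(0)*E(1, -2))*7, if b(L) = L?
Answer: 0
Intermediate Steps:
E(h, w) = √2*√h (E(h, w) = √(2*h) = √2*√h)
(b(0)*E(1, -2))*7 = (0*(√2*√1))*7 = (0*(√2*1))*7 = (0*√2)*7 = 0*7 = 0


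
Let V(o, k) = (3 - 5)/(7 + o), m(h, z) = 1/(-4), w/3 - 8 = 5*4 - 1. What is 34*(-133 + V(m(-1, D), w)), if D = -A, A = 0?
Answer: -122366/27 ≈ -4532.1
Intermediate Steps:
D = 0 (D = -1*0 = 0)
w = 81 (w = 24 + 3*(5*4 - 1) = 24 + 3*(20 - 1) = 24 + 3*19 = 24 + 57 = 81)
m(h, z) = -¼
V(o, k) = -2/(7 + o)
34*(-133 + V(m(-1, D), w)) = 34*(-133 - 2/(7 - ¼)) = 34*(-133 - 2/27/4) = 34*(-133 - 2*4/27) = 34*(-133 - 8/27) = 34*(-3599/27) = -122366/27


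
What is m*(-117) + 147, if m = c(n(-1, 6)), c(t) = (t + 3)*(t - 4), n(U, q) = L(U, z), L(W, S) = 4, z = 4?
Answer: 147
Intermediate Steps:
n(U, q) = 4
c(t) = (-4 + t)*(3 + t) (c(t) = (3 + t)*(-4 + t) = (-4 + t)*(3 + t))
m = 0 (m = -12 + 4² - 1*4 = -12 + 16 - 4 = 0)
m*(-117) + 147 = 0*(-117) + 147 = 0 + 147 = 147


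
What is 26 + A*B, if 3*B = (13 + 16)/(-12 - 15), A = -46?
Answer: 3440/81 ≈ 42.469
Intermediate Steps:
B = -29/81 (B = ((13 + 16)/(-12 - 15))/3 = (29/(-27))/3 = (29*(-1/27))/3 = (⅓)*(-29/27) = -29/81 ≈ -0.35802)
26 + A*B = 26 - 46*(-29/81) = 26 + 1334/81 = 3440/81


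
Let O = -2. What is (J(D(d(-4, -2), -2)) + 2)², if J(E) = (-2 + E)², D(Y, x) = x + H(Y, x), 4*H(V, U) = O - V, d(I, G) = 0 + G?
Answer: 324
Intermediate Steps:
d(I, G) = G
H(V, U) = -½ - V/4 (H(V, U) = (-2 - V)/4 = -½ - V/4)
D(Y, x) = -½ + x - Y/4 (D(Y, x) = x + (-½ - Y/4) = -½ + x - Y/4)
(J(D(d(-4, -2), -2)) + 2)² = ((-2 + (-½ - 2 - ¼*(-2)))² + 2)² = ((-2 + (-½ - 2 + ½))² + 2)² = ((-2 - 2)² + 2)² = ((-4)² + 2)² = (16 + 2)² = 18² = 324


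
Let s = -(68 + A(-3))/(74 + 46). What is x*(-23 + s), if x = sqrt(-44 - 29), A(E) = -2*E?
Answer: -1417*I*sqrt(73)/60 ≈ -201.78*I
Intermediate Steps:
x = I*sqrt(73) (x = sqrt(-73) = I*sqrt(73) ≈ 8.544*I)
s = -37/60 (s = -(68 - 2*(-3))/(74 + 46) = -(68 + 6)/120 = -74/120 = -1*37/60 = -37/60 ≈ -0.61667)
x*(-23 + s) = (I*sqrt(73))*(-23 - 37/60) = (I*sqrt(73))*(-1417/60) = -1417*I*sqrt(73)/60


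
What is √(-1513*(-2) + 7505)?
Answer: √10531 ≈ 102.62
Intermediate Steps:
√(-1513*(-2) + 7505) = √(3026 + 7505) = √10531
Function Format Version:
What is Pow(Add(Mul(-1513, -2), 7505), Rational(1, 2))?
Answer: Pow(10531, Rational(1, 2)) ≈ 102.62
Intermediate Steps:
Pow(Add(Mul(-1513, -2), 7505), Rational(1, 2)) = Pow(Add(3026, 7505), Rational(1, 2)) = Pow(10531, Rational(1, 2))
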